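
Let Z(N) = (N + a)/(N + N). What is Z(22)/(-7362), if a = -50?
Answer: 7/80982 ≈ 8.6439e-5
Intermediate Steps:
Z(N) = (-50 + N)/(2*N) (Z(N) = (N - 50)/(N + N) = (-50 + N)/((2*N)) = (-50 + N)*(1/(2*N)) = (-50 + N)/(2*N))
Z(22)/(-7362) = ((1/2)*(-50 + 22)/22)/(-7362) = ((1/2)*(1/22)*(-28))*(-1/7362) = -7/11*(-1/7362) = 7/80982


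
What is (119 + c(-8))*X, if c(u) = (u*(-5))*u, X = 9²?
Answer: -16281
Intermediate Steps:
X = 81
c(u) = -5*u² (c(u) = (-5*u)*u = -5*u²)
(119 + c(-8))*X = (119 - 5*(-8)²)*81 = (119 - 5*64)*81 = (119 - 320)*81 = -201*81 = -16281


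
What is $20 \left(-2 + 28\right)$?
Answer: $520$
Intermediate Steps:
$20 \left(-2 + 28\right) = 20 \cdot 26 = 520$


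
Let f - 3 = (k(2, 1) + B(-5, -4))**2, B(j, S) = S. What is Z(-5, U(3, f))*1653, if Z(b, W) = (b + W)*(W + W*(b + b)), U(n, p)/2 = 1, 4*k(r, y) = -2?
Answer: 89262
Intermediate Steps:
k(r, y) = -1/2 (k(r, y) = (1/4)*(-2) = -1/2)
f = 93/4 (f = 3 + (-1/2 - 4)**2 = 3 + (-9/2)**2 = 3 + 81/4 = 93/4 ≈ 23.250)
U(n, p) = 2 (U(n, p) = 2*1 = 2)
Z(b, W) = (W + b)*(W + 2*W*b) (Z(b, W) = (W + b)*(W + W*(2*b)) = (W + b)*(W + 2*W*b))
Z(-5, U(3, f))*1653 = (2*(2 - 5 + 2*(-5)**2 + 2*2*(-5)))*1653 = (2*(2 - 5 + 2*25 - 20))*1653 = (2*(2 - 5 + 50 - 20))*1653 = (2*27)*1653 = 54*1653 = 89262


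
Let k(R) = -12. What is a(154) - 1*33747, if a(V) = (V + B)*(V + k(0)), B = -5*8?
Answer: -17559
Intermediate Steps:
B = -40
a(V) = (-40 + V)*(-12 + V) (a(V) = (V - 40)*(V - 12) = (-40 + V)*(-12 + V))
a(154) - 1*33747 = (480 + 154**2 - 52*154) - 1*33747 = (480 + 23716 - 8008) - 33747 = 16188 - 33747 = -17559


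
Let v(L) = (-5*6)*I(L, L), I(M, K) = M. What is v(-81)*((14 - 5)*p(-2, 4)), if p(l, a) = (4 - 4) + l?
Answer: -43740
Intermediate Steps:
p(l, a) = l (p(l, a) = 0 + l = l)
v(L) = -30*L (v(L) = (-5*6)*L = -30*L)
v(-81)*((14 - 5)*p(-2, 4)) = (-30*(-81))*((14 - 5)*(-2)) = 2430*(9*(-2)) = 2430*(-18) = -43740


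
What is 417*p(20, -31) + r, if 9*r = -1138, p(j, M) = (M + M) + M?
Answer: -350167/9 ≈ -38907.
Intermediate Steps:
p(j, M) = 3*M (p(j, M) = 2*M + M = 3*M)
r = -1138/9 (r = (1/9)*(-1138) = -1138/9 ≈ -126.44)
417*p(20, -31) + r = 417*(3*(-31)) - 1138/9 = 417*(-93) - 1138/9 = -38781 - 1138/9 = -350167/9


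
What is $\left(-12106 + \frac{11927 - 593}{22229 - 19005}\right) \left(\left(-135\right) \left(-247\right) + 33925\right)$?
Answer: $- \frac{21167487425}{26} \approx -8.1413 \cdot 10^{8}$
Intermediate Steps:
$\left(-12106 + \frac{11927 - 593}{22229 - 19005}\right) \left(\left(-135\right) \left(-247\right) + 33925\right) = \left(-12106 + \frac{11927 - 593}{3224}\right) \left(33345 + 33925\right) = \left(-12106 + \left(11927 - 593\right) \frac{1}{3224}\right) 67270 = \left(-12106 + 11334 \cdot \frac{1}{3224}\right) 67270 = \left(-12106 + \frac{5667}{1612}\right) 67270 = \left(- \frac{19509205}{1612}\right) 67270 = - \frac{21167487425}{26}$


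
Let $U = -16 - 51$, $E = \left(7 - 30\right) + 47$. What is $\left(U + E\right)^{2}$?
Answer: $1849$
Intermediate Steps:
$E = 24$ ($E = -23 + 47 = 24$)
$U = -67$ ($U = -16 - 51 = -67$)
$\left(U + E\right)^{2} = \left(-67 + 24\right)^{2} = \left(-43\right)^{2} = 1849$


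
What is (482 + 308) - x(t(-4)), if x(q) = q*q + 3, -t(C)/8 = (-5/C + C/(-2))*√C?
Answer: 3491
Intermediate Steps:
t(C) = -8*√C*(-5/C - C/2) (t(C) = -8*(-5/C + C/(-2))*√C = -8*(-5/C + C*(-½))*√C = -8*(-5/C - C/2)*√C = -8*√C*(-5/C - C/2))
x(q) = 3 + q² (x(q) = q² + 3 = 3 + q²)
(482 + 308) - x(t(-4)) = (482 + 308) - (3 + (4*(10 + (-4)²)/√(-4))²) = 790 - (3 + (4*(-I/2)*(10 + 16))²) = 790 - (3 + (4*(-I/2)*26)²) = 790 - (3 + (-52*I)²) = 790 - (3 - 2704) = 790 - 1*(-2701) = 790 + 2701 = 3491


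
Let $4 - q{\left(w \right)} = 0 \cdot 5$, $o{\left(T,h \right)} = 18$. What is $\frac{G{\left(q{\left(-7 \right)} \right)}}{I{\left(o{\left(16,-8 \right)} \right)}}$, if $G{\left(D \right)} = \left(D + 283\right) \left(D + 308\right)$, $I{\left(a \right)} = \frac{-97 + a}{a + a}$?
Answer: $- \frac{3223584}{79} \approx -40805.0$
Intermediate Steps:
$q{\left(w \right)} = 4$ ($q{\left(w \right)} = 4 - 0 \cdot 5 = 4 - 0 = 4 + 0 = 4$)
$I{\left(a \right)} = \frac{-97 + a}{2 a}$
$G{\left(D \right)} = \left(283 + D\right) \left(308 + D\right)$
$\frac{G{\left(q{\left(-7 \right)} \right)}}{I{\left(o{\left(16,-8 \right)} \right)}} = \frac{87164 + 4^{2} + 591 \cdot 4}{\frac{1}{2} \cdot \frac{1}{18} \left(-97 + 18\right)} = \frac{87164 + 16 + 2364}{\frac{1}{2} \cdot \frac{1}{18} \left(-79\right)} = \frac{89544}{- \frac{79}{36}} = 89544 \left(- \frac{36}{79}\right) = - \frac{3223584}{79}$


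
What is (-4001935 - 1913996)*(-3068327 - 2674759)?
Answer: 33975700503066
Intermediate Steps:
(-4001935 - 1913996)*(-3068327 - 2674759) = -5915931*(-5743086) = 33975700503066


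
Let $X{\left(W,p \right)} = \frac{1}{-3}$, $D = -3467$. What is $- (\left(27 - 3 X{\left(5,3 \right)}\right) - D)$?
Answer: $-3495$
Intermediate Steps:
$X{\left(W,p \right)} = - \frac{1}{3}$
$- (\left(27 - 3 X{\left(5,3 \right)}\right) - D) = - (\left(27 - -1\right) - -3467) = - (\left(27 + 1\right) + 3467) = - (28 + 3467) = \left(-1\right) 3495 = -3495$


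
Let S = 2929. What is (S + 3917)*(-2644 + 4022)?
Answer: 9433788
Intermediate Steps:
(S + 3917)*(-2644 + 4022) = (2929 + 3917)*(-2644 + 4022) = 6846*1378 = 9433788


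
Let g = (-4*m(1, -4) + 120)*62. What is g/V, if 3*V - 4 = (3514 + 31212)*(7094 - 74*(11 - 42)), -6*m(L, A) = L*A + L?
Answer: 5487/81501923 ≈ 6.7324e-5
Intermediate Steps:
m(L, A) = -L/6 - A*L/6 (m(L, A) = -(L*A + L)/6 = -(A*L + L)/6 = -(L + A*L)/6 = -L/6 - A*L/6)
V = 326007692/3 (V = 4/3 + ((3514 + 31212)*(7094 - 74*(11 - 42)))/3 = 4/3 + (34726*(7094 - 74*(-31)))/3 = 4/3 + (34726*(7094 + 2294))/3 = 4/3 + (34726*9388)/3 = 4/3 + (1/3)*326007688 = 4/3 + 326007688/3 = 326007692/3 ≈ 1.0867e+8)
g = 7316 (g = (-(-2)*(1 - 4)/3 + 120)*62 = (-(-2)*(-3)/3 + 120)*62 = (-4*1/2 + 120)*62 = (-2 + 120)*62 = 118*62 = 7316)
g/V = 7316/(326007692/3) = 7316*(3/326007692) = 5487/81501923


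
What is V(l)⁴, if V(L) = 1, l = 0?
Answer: 1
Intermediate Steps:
V(l)⁴ = 1⁴ = 1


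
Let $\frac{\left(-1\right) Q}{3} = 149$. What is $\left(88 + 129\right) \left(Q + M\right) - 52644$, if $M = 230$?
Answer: $-99733$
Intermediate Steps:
$Q = -447$ ($Q = \left(-3\right) 149 = -447$)
$\left(88 + 129\right) \left(Q + M\right) - 52644 = \left(88 + 129\right) \left(-447 + 230\right) - 52644 = 217 \left(-217\right) - 52644 = -47089 - 52644 = -99733$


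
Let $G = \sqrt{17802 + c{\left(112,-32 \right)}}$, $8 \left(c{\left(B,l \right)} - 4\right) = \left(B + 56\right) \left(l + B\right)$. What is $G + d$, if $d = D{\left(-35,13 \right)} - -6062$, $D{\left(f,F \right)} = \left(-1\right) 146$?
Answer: $5916 + \sqrt{19486} \approx 6055.6$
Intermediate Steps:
$D{\left(f,F \right)} = -146$
$c{\left(B,l \right)} = 4 + \frac{\left(56 + B\right) \left(B + l\right)}{8}$ ($c{\left(B,l \right)} = 4 + \frac{\left(B + 56\right) \left(l + B\right)}{8} = 4 + \frac{\left(56 + B\right) \left(B + l\right)}{8}$)
$G = \sqrt{19486}$ ($G = \sqrt{17802 + \left(4 + 7 \cdot 112 + 7 \left(-32\right) + \frac{112^{2}}{8} + \frac{1}{8} \cdot 112 \left(-32\right)\right)} = \sqrt{17802 + \left(4 + 784 - 224 + \frac{1}{8} \cdot 12544 - 448\right)} = \sqrt{17802 + \left(4 + 784 - 224 + 1568 - 448\right)} = \sqrt{17802 + 1684} = \sqrt{19486} \approx 139.59$)
$d = 5916$ ($d = -146 - -6062 = -146 + 6062 = 5916$)
$G + d = \sqrt{19486} + 5916 = 5916 + \sqrt{19486}$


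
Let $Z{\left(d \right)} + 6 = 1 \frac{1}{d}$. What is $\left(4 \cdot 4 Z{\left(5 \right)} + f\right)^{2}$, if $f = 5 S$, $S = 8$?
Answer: $\frac{69696}{25} \approx 2787.8$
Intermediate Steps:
$Z{\left(d \right)} = -6 + \frac{1}{d}$ ($Z{\left(d \right)} = -6 + 1 \frac{1}{d} = -6 + \frac{1}{d}$)
$f = 40$ ($f = 5 \cdot 8 = 40$)
$\left(4 \cdot 4 Z{\left(5 \right)} + f\right)^{2} = \left(4 \cdot 4 \left(-6 + \frac{1}{5}\right) + 40\right)^{2} = \left(16 \left(-6 + \frac{1}{5}\right) + 40\right)^{2} = \left(16 \left(- \frac{29}{5}\right) + 40\right)^{2} = \left(- \frac{464}{5} + 40\right)^{2} = \left(- \frac{264}{5}\right)^{2} = \frac{69696}{25}$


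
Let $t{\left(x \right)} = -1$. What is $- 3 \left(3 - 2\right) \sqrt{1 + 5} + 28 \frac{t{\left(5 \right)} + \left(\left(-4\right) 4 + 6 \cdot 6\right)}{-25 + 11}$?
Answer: $-38 - 3 \sqrt{6} \approx -45.348$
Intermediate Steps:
$- 3 \left(3 - 2\right) \sqrt{1 + 5} + 28 \frac{t{\left(5 \right)} + \left(\left(-4\right) 4 + 6 \cdot 6\right)}{-25 + 11} = - 3 \left(3 - 2\right) \sqrt{1 + 5} + 28 \frac{-1 + \left(\left(-4\right) 4 + 6 \cdot 6\right)}{-25 + 11} = \left(-3\right) 1 \sqrt{6} + 28 \frac{-1 + \left(-16 + 36\right)}{-14} = - 3 \sqrt{6} + 28 \left(-1 + 20\right) \left(- \frac{1}{14}\right) = - 3 \sqrt{6} + 28 \cdot 19 \left(- \frac{1}{14}\right) = - 3 \sqrt{6} + 28 \left(- \frac{19}{14}\right) = - 3 \sqrt{6} - 38 = -38 - 3 \sqrt{6}$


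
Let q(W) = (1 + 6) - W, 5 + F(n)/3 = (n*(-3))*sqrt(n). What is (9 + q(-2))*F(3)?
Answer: -270 - 486*sqrt(3) ≈ -1111.8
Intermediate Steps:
F(n) = -15 - 9*n**(3/2) (F(n) = -15 + 3*((n*(-3))*sqrt(n)) = -15 + 3*((-3*n)*sqrt(n)) = -15 + 3*(-3*n**(3/2)) = -15 - 9*n**(3/2))
q(W) = 7 - W
(9 + q(-2))*F(3) = (9 + (7 - 1*(-2)))*(-15 - 27*sqrt(3)) = (9 + (7 + 2))*(-15 - 27*sqrt(3)) = (9 + 9)*(-15 - 27*sqrt(3)) = 18*(-15 - 27*sqrt(3)) = -270 - 486*sqrt(3)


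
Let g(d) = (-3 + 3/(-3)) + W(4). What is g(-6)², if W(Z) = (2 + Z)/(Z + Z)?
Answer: 169/16 ≈ 10.563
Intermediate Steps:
W(Z) = (2 + Z)/(2*Z) (W(Z) = (2 + Z)/((2*Z)) = (2 + Z)*(1/(2*Z)) = (2 + Z)/(2*Z))
g(d) = -13/4 (g(d) = (-3 + 3/(-3)) + (½)*(2 + 4)/4 = (-3 + 3*(-⅓)) + (½)*(¼)*6 = (-3 - 1) + ¾ = -4 + ¾ = -13/4)
g(-6)² = (-13/4)² = 169/16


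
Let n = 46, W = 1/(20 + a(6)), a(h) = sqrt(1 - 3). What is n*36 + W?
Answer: 332866/201 - I*sqrt(2)/402 ≈ 1656.0 - 0.0035179*I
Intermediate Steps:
a(h) = I*sqrt(2) (a(h) = sqrt(-2) = I*sqrt(2))
W = 1/(20 + I*sqrt(2)) ≈ 0.049751 - 0.0035179*I
n*36 + W = 46*36 + (10/201 - I*sqrt(2)/402) = 1656 + (10/201 - I*sqrt(2)/402) = 332866/201 - I*sqrt(2)/402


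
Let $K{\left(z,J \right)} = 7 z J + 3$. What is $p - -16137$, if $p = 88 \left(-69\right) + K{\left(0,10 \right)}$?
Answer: $10068$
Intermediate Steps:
$K{\left(z,J \right)} = 3 + 7 J z$ ($K{\left(z,J \right)} = 7 J z + 3 = 3 + 7 J z$)
$p = -6069$ ($p = 88 \left(-69\right) + \left(3 + 7 \cdot 10 \cdot 0\right) = -6072 + \left(3 + 0\right) = -6072 + 3 = -6069$)
$p - -16137 = -6069 - -16137 = -6069 + 16137 = 10068$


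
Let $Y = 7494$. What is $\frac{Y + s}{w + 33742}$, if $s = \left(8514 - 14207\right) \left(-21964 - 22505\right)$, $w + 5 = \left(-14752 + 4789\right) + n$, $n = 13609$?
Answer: $\frac{84389837}{12461} \approx 6772.3$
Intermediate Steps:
$w = 3641$ ($w = -5 + \left(\left(-14752 + 4789\right) + 13609\right) = -5 + \left(-9963 + 13609\right) = -5 + 3646 = 3641$)
$s = 253162017$ ($s = \left(-5693\right) \left(-44469\right) = 253162017$)
$\frac{Y + s}{w + 33742} = \frac{7494 + 253162017}{3641 + 33742} = \frac{253169511}{37383} = 253169511 \cdot \frac{1}{37383} = \frac{84389837}{12461}$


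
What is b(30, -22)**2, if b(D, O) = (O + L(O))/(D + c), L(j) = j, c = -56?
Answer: 484/169 ≈ 2.8639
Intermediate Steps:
b(D, O) = 2*O/(-56 + D) (b(D, O) = (O + O)/(D - 56) = (2*O)/(-56 + D) = 2*O/(-56 + D))
b(30, -22)**2 = (2*(-22)/(-56 + 30))**2 = (2*(-22)/(-26))**2 = (2*(-22)*(-1/26))**2 = (22/13)**2 = 484/169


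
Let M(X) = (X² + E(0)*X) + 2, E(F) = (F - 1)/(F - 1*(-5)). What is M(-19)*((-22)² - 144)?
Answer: 124712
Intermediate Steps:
E(F) = (-1 + F)/(5 + F) (E(F) = (-1 + F)/(F + 5) = (-1 + F)/(5 + F))
M(X) = 2 + X² - X/5 (M(X) = (X² + ((-1 + 0)/(5 + 0))*X) + 2 = (X² + (-1/5)*X) + 2 = (X² + ((⅕)*(-1))*X) + 2 = (X² - X/5) + 2 = 2 + X² - X/5)
M(-19)*((-22)² - 144) = (2 + (-19)² - ⅕*(-19))*((-22)² - 144) = (2 + 361 + 19/5)*(484 - 144) = (1834/5)*340 = 124712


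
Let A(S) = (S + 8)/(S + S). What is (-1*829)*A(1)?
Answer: -7461/2 ≈ -3730.5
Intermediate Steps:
A(S) = (8 + S)/(2*S) (A(S) = (8 + S)/((2*S)) = (8 + S)*(1/(2*S)) = (8 + S)/(2*S))
(-1*829)*A(1) = (-1*829)*((½)*(8 + 1)/1) = -829*9/2 = -7461/2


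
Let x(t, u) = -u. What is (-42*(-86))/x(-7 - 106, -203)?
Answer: 516/29 ≈ 17.793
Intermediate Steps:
(-42*(-86))/x(-7 - 106, -203) = (-42*(-86))/((-1*(-203))) = 3612/203 = 3612*(1/203) = 516/29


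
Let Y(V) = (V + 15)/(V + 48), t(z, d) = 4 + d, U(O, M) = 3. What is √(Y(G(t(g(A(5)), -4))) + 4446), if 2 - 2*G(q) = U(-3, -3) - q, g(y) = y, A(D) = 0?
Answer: √40127905/95 ≈ 66.681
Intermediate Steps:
G(q) = -½ + q/2 (G(q) = 1 - (3 - q)/2 = 1 + (-3/2 + q/2) = -½ + q/2)
Y(V) = (15 + V)/(48 + V)
√(Y(G(t(g(A(5)), -4))) + 4446) = √((15 + (-½ + (4 - 4)/2))/(48 + (-½ + (4 - 4)/2)) + 4446) = √((15 + (-½ + (½)*0))/(48 + (-½ + (½)*0)) + 4446) = √((15 + (-½ + 0))/(48 + (-½ + 0)) + 4446) = √((15 - ½)/(48 - ½) + 4446) = √((29/2)/(95/2) + 4446) = √((2/95)*(29/2) + 4446) = √(29/95 + 4446) = √(422399/95) = √40127905/95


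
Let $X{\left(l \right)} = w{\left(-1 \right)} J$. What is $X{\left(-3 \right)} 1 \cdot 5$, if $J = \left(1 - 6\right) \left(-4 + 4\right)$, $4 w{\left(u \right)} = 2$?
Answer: $0$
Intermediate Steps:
$w{\left(u \right)} = \frac{1}{2}$ ($w{\left(u \right)} = \frac{1}{4} \cdot 2 = \frac{1}{2}$)
$J = 0$ ($J = \left(1 - 6\right) 0 = \left(-5\right) 0 = 0$)
$X{\left(l \right)} = 0$ ($X{\left(l \right)} = \frac{1}{2} \cdot 0 = 0$)
$X{\left(-3 \right)} 1 \cdot 5 = 0 \cdot 1 \cdot 5 = 0 \cdot 5 = 0$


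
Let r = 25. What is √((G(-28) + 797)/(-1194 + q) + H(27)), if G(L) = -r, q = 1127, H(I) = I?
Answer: √69479/67 ≈ 3.9342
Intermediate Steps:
G(L) = -25 (G(L) = -1*25 = -25)
√((G(-28) + 797)/(-1194 + q) + H(27)) = √((-25 + 797)/(-1194 + 1127) + 27) = √(772/(-67) + 27) = √(772*(-1/67) + 27) = √(-772/67 + 27) = √(1037/67) = √69479/67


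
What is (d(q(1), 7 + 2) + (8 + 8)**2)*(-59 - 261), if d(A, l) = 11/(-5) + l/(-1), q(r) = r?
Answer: -78336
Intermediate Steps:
d(A, l) = -11/5 - l (d(A, l) = 11*(-1/5) + l*(-1) = -11/5 - l)
(d(q(1), 7 + 2) + (8 + 8)**2)*(-59 - 261) = ((-11/5 - (7 + 2)) + (8 + 8)**2)*(-59 - 261) = ((-11/5 - 1*9) + 16**2)*(-320) = ((-11/5 - 9) + 256)*(-320) = (-56/5 + 256)*(-320) = (1224/5)*(-320) = -78336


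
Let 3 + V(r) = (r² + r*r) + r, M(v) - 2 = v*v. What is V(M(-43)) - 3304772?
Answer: 3549478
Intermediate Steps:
M(v) = 2 + v² (M(v) = 2 + v*v = 2 + v²)
V(r) = -3 + r + 2*r² (V(r) = -3 + ((r² + r*r) + r) = -3 + ((r² + r²) + r) = -3 + (2*r² + r) = -3 + (r + 2*r²) = -3 + r + 2*r²)
V(M(-43)) - 3304772 = (-3 + (2 + (-43)²) + 2*(2 + (-43)²)²) - 3304772 = (-3 + (2 + 1849) + 2*(2 + 1849)²) - 3304772 = (-3 + 1851 + 2*1851²) - 3304772 = (-3 + 1851 + 2*3426201) - 3304772 = (-3 + 1851 + 6852402) - 3304772 = 6854250 - 3304772 = 3549478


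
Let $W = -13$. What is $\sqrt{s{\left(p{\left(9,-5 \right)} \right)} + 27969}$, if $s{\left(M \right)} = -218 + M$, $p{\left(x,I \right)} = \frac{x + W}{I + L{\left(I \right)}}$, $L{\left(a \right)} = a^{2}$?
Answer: $\frac{\sqrt{693770}}{5} \approx 166.59$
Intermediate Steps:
$p{\left(x,I \right)} = \frac{-13 + x}{I + I^{2}}$ ($p{\left(x,I \right)} = \frac{x - 13}{I + I^{2}} = \frac{-13 + x}{I + I^{2}}$)
$\sqrt{s{\left(p{\left(9,-5 \right)} \right)} + 27969} = \sqrt{\left(-218 + \frac{-13 + 9}{\left(-5\right) \left(1 - 5\right)}\right) + 27969} = \sqrt{\left(-218 - \frac{1}{5} \frac{1}{-4} \left(-4\right)\right) + 27969} = \sqrt{\left(-218 - \left(- \frac{1}{20}\right) \left(-4\right)\right) + 27969} = \sqrt{\left(-218 - \frac{1}{5}\right) + 27969} = \sqrt{- \frac{1091}{5} + 27969} = \sqrt{\frac{138754}{5}} = \frac{\sqrt{693770}}{5}$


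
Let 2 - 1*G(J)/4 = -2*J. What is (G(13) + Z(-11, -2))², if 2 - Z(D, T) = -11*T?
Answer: 8464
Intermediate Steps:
Z(D, T) = 2 + 11*T (Z(D, T) = 2 - (-11)*T = 2 + 11*T)
G(J) = 8 + 8*J (G(J) = 8 - (-8)*J = 8 + 8*J)
(G(13) + Z(-11, -2))² = ((8 + 8*13) + (2 + 11*(-2)))² = ((8 + 104) + (2 - 22))² = (112 - 20)² = 92² = 8464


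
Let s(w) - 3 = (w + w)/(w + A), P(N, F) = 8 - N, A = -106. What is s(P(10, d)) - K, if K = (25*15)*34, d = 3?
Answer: -344168/27 ≈ -12747.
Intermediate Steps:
K = 12750 (K = 375*34 = 12750)
s(w) = 3 + 2*w/(-106 + w) (s(w) = 3 + (w + w)/(w - 106) = 3 + (2*w)/(-106 + w) = 3 + 2*w/(-106 + w))
s(P(10, d)) - K = (-318 + 5*(8 - 1*10))/(-106 + (8 - 1*10)) - 1*12750 = (-318 + 5*(8 - 10))/(-106 + (8 - 10)) - 12750 = (-318 + 5*(-2))/(-106 - 2) - 12750 = (-318 - 10)/(-108) - 12750 = -1/108*(-328) - 12750 = 82/27 - 12750 = -344168/27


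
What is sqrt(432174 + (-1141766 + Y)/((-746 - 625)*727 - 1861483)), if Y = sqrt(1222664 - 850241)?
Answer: sqrt(35305654505353412 - 28582*sqrt(372423))/285820 ≈ 657.40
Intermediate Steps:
Y = sqrt(372423) ≈ 610.26
sqrt(432174 + (-1141766 + Y)/((-746 - 625)*727 - 1861483)) = sqrt(432174 + (-1141766 + sqrt(372423))/((-746 - 625)*727 - 1861483)) = sqrt(432174 + (-1141766 + sqrt(372423))/(-1371*727 - 1861483)) = sqrt(432174 + (-1141766 + sqrt(372423))/(-996717 - 1861483)) = sqrt(432174 + (-1141766 + sqrt(372423))/(-2858200)) = sqrt(432174 + (-1141766 + sqrt(372423))*(-1/2858200)) = sqrt(432174 + (570883/1429100 - sqrt(372423)/2858200)) = sqrt(617620434283/1429100 - sqrt(372423)/2858200)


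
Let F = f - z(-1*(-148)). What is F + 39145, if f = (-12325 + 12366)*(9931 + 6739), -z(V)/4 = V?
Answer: 723207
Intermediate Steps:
z(V) = -4*V
f = 683470 (f = 41*16670 = 683470)
F = 684062 (F = 683470 - (-4)*(-1*(-148)) = 683470 - (-4)*148 = 683470 - 1*(-592) = 683470 + 592 = 684062)
F + 39145 = 684062 + 39145 = 723207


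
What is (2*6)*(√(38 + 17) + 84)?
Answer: 1008 + 12*√55 ≈ 1097.0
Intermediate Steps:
(2*6)*(√(38 + 17) + 84) = 12*(√55 + 84) = 12*(84 + √55) = 1008 + 12*√55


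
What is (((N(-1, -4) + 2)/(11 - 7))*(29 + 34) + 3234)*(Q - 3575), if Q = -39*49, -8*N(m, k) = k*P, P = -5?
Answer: -70794087/4 ≈ -1.7699e+7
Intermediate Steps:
N(m, k) = 5*k/8 (N(m, k) = -k*(-5)/8 = -(-5)*k/8 = 5*k/8)
Q = -1911
(((N(-1, -4) + 2)/(11 - 7))*(29 + 34) + 3234)*(Q - 3575) = ((((5/8)*(-4) + 2)/(11 - 7))*(29 + 34) + 3234)*(-1911 - 3575) = (((-5/2 + 2)/4)*63 + 3234)*(-5486) = (-½*¼*63 + 3234)*(-5486) = (-⅛*63 + 3234)*(-5486) = (-63/8 + 3234)*(-5486) = (25809/8)*(-5486) = -70794087/4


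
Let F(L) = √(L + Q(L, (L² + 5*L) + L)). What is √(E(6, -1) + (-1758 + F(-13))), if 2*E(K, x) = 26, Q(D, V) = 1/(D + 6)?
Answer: √(-85505 + 14*I*√161)/7 ≈ 0.043393 + 41.773*I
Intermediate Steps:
Q(D, V) = 1/(6 + D)
F(L) = √(L + 1/(6 + L))
E(K, x) = 13 (E(K, x) = (½)*26 = 13)
√(E(6, -1) + (-1758 + F(-13))) = √(13 + (-1758 + √((1 - 13*(6 - 13))/(6 - 13)))) = √(13 + (-1758 + √((1 - 13*(-7))/(-7)))) = √(13 + (-1758 + √(-(1 + 91)/7))) = √(13 + (-1758 + √(-⅐*92))) = √(13 + (-1758 + √(-92/7))) = √(13 + (-1758 + 2*I*√161/7)) = √(-1745 + 2*I*√161/7)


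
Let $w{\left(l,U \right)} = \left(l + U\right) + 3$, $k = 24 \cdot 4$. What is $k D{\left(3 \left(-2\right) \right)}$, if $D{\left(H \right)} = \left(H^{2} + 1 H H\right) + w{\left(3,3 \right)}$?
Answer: $7776$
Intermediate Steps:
$k = 96$
$w{\left(l,U \right)} = 3 + U + l$ ($w{\left(l,U \right)} = \left(U + l\right) + 3 = 3 + U + l$)
$D{\left(H \right)} = 9 + 2 H^{2}$ ($D{\left(H \right)} = \left(H^{2} + 1 H H\right) + \left(3 + 3 + 3\right) = \left(H^{2} + H H\right) + 9 = \left(H^{2} + H^{2}\right) + 9 = 2 H^{2} + 9 = 9 + 2 H^{2}$)
$k D{\left(3 \left(-2\right) \right)} = 96 \left(9 + 2 \left(3 \left(-2\right)\right)^{2}\right) = 96 \left(9 + 2 \left(-6\right)^{2}\right) = 96 \left(9 + 2 \cdot 36\right) = 96 \left(9 + 72\right) = 96 \cdot 81 = 7776$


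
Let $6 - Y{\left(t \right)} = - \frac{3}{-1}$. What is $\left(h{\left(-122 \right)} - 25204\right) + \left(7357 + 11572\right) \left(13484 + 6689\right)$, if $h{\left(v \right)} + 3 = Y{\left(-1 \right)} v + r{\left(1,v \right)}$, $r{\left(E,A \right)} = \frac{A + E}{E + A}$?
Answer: $381829145$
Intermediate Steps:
$r{\left(E,A \right)} = 1$ ($r{\left(E,A \right)} = \frac{A + E}{A + E} = 1$)
$Y{\left(t \right)} = 3$ ($Y{\left(t \right)} = 6 - - \frac{3}{-1} = 6 - \left(-3\right) \left(-1\right) = 6 - 3 = 3$)
$h{\left(v \right)} = -2 + 3 v$ ($h{\left(v \right)} = -3 + \left(3 v + 1\right) = -3 + \left(1 + 3 v\right) = -2 + 3 v$)
$\left(h{\left(-122 \right)} - 25204\right) + \left(7357 + 11572\right) \left(13484 + 6689\right) = \left(\left(-2 + 3 \left(-122\right)\right) - 25204\right) + \left(7357 + 11572\right) \left(13484 + 6689\right) = \left(\left(-2 - 366\right) - 25204\right) + 18929 \cdot 20173 = \left(-368 - 25204\right) + 381854717 = -25572 + 381854717 = 381829145$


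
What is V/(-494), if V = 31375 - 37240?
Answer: 5865/494 ≈ 11.872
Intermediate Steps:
V = -5865
V/(-494) = -5865/(-494) = -5865*(-1/494) = 5865/494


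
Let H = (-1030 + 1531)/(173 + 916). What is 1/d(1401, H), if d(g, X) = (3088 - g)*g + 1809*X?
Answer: 121/286082628 ≈ 4.2295e-7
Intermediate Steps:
H = 167/363 (H = 501/1089 = 501*(1/1089) = 167/363 ≈ 0.46005)
d(g, X) = 1809*X + g*(3088 - g) (d(g, X) = g*(3088 - g) + 1809*X = 1809*X + g*(3088 - g))
1/d(1401, H) = 1/(-1*1401² + 1809*(167/363) + 3088*1401) = 1/(-1*1962801 + 100701/121 + 4326288) = 1/(-1962801 + 100701/121 + 4326288) = 1/(286082628/121) = 121/286082628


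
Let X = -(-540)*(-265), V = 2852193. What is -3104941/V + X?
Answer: -408151923241/2852193 ≈ -1.4310e+5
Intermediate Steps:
X = -143100 (X = -10*14310 = -143100)
-3104941/V + X = -3104941/2852193 - 143100 = -408151923241/2852193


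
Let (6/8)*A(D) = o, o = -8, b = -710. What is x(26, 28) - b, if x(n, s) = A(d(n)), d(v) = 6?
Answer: 2098/3 ≈ 699.33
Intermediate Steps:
A(D) = -32/3 (A(D) = (4/3)*(-8) = -32/3)
x(n, s) = -32/3
x(26, 28) - b = -32/3 - 1*(-710) = -32/3 + 710 = 2098/3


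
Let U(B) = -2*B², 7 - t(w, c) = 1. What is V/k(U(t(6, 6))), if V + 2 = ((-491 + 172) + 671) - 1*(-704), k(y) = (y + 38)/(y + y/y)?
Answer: 2201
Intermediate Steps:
t(w, c) = 6 (t(w, c) = 7 - 1*1 = 7 - 1 = 6)
k(y) = (38 + y)/(1 + y) (k(y) = (38 + y)/(y + 1) = (38 + y)/(1 + y))
V = 1054 (V = -2 + (((-491 + 172) + 671) - 1*(-704)) = -2 + ((-319 + 671) + 704) = -2 + (352 + 704) = -2 + 1056 = 1054)
V/k(U(t(6, 6))) = 1054/(((38 - 2*6²)/(1 - 2*6²))) = 1054/(((38 - 2*36)/(1 - 2*36))) = 1054/(((38 - 72)/(1 - 72))) = 1054/((-34/(-71))) = 1054/((-1/71*(-34))) = 1054/(34/71) = 1054*(71/34) = 2201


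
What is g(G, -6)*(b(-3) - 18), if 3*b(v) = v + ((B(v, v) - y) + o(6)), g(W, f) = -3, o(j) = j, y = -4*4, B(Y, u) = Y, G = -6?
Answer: 38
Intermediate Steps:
y = -16
b(v) = 22/3 + 2*v/3 (b(v) = (v + ((v - 1*(-16)) + 6))/3 = (v + ((v + 16) + 6))/3 = (v + ((16 + v) + 6))/3 = (v + (22 + v))/3 = (22 + 2*v)/3 = 22/3 + 2*v/3)
g(G, -6)*(b(-3) - 18) = -3*((22/3 + (⅔)*(-3)) - 18) = -3*((22/3 - 2) - 18) = -3*(16/3 - 18) = -3*(-38/3) = 38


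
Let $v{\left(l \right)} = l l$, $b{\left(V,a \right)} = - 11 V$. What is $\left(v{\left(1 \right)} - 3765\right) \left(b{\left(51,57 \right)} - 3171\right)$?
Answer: $14047248$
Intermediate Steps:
$v{\left(l \right)} = l^{2}$
$\left(v{\left(1 \right)} - 3765\right) \left(b{\left(51,57 \right)} - 3171\right) = \left(1^{2} - 3765\right) \left(\left(-11\right) 51 - 3171\right) = \left(1 - 3765\right) \left(-561 - 3171\right) = \left(-3764\right) \left(-3732\right) = 14047248$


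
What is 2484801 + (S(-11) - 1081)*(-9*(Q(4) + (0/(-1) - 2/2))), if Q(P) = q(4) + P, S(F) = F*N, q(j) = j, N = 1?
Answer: 2553597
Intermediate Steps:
S(F) = F (S(F) = F*1 = F)
Q(P) = 4 + P
2484801 + (S(-11) - 1081)*(-9*(Q(4) + (0/(-1) - 2/2))) = 2484801 + (-11 - 1081)*(-9*((4 + 4) + (0/(-1) - 2/2))) = 2484801 - (-9828)*(8 + (0*(-1) - 2*1/2)) = 2484801 - (-9828)*(8 + (0 - 1)) = 2484801 - (-9828)*(8 - 1) = 2484801 - (-9828)*7 = 2484801 - 1092*(-63) = 2484801 + 68796 = 2553597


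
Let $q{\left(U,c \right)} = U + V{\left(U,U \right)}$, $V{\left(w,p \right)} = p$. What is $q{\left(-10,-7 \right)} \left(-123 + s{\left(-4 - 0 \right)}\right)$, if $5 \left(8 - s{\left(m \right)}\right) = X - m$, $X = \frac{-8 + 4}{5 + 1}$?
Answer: $\frac{6940}{3} \approx 2313.3$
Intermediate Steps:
$X = - \frac{2}{3}$ ($X = - \frac{4}{6} = \left(-4\right) \frac{1}{6} = - \frac{2}{3} \approx -0.66667$)
$s{\left(m \right)} = \frac{122}{15} + \frac{m}{5}$ ($s{\left(m \right)} = 8 - \frac{- \frac{2}{3} - m}{5} = 8 + \left(\frac{2}{15} + \frac{m}{5}\right) = \frac{122}{15} + \frac{m}{5}$)
$q{\left(U,c \right)} = 2 U$ ($q{\left(U,c \right)} = U + U = 2 U$)
$q{\left(-10,-7 \right)} \left(-123 + s{\left(-4 - 0 \right)}\right) = 2 \left(-10\right) \left(-123 + \left(\frac{122}{15} + \frac{-4 - 0}{5}\right)\right) = - 20 \left(-123 + \left(\frac{122}{15} + \frac{-4 + 0}{5}\right)\right) = - 20 \left(-123 + \left(\frac{122}{15} + \frac{1}{5} \left(-4\right)\right)\right) = - 20 \left(-123 + \left(\frac{122}{15} - \frac{4}{5}\right)\right) = - 20 \left(-123 + \frac{22}{3}\right) = \left(-20\right) \left(- \frac{347}{3}\right) = \frac{6940}{3}$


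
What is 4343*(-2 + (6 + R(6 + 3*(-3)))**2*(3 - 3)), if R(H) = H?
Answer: -8686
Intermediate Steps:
4343*(-2 + (6 + R(6 + 3*(-3)))**2*(3 - 3)) = 4343*(-2 + (6 + (6 + 3*(-3)))**2*(3 - 3)) = 4343*(-2 + (6 + (6 - 9))**2*0) = 4343*(-2 + (6 - 3)**2*0) = 4343*(-2 + 3**2*0) = 4343*(-2 + 9*0) = 4343*(-2 + 0) = 4343*(-2) = -8686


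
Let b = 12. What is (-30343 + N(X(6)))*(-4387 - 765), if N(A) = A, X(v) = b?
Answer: 156265312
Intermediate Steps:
X(v) = 12
(-30343 + N(X(6)))*(-4387 - 765) = (-30343 + 12)*(-4387 - 765) = -30331*(-5152) = 156265312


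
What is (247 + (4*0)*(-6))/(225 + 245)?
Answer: 247/470 ≈ 0.52553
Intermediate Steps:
(247 + (4*0)*(-6))/(225 + 245) = (247 + 0*(-6))/470 = (247 + 0)*(1/470) = 247*(1/470) = 247/470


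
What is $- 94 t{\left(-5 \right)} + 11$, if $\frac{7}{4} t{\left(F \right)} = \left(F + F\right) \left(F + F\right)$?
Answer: $- \frac{37523}{7} \approx -5360.4$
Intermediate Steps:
$t{\left(F \right)} = \frac{16 F^{2}}{7}$ ($t{\left(F \right)} = \frac{4 \left(F + F\right) \left(F + F\right)}{7} = \frac{4 \cdot 2 F 2 F}{7} = \frac{4 \cdot 4 F^{2}}{7} = \frac{16 F^{2}}{7}$)
$- 94 t{\left(-5 \right)} + 11 = - 94 \frac{16 \left(-5\right)^{2}}{7} + 11 = - 94 \cdot \frac{16}{7} \cdot 25 + 11 = \left(-94\right) \frac{400}{7} + 11 = - \frac{37600}{7} + 11 = - \frac{37523}{7}$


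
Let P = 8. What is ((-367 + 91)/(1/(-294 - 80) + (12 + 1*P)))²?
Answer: 1183910464/6215049 ≈ 190.49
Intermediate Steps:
((-367 + 91)/(1/(-294 - 80) + (12 + 1*P)))² = ((-367 + 91)/(1/(-294 - 80) + (12 + 1*8)))² = (-276/(1/(-374) + (12 + 8)))² = (-276/(-1/374 + 20))² = (-276/7479/374)² = (-276*374/7479)² = (-34408/2493)² = 1183910464/6215049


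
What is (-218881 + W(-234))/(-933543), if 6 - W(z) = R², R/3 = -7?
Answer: 219316/933543 ≈ 0.23493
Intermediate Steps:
R = -21 (R = 3*(-7) = -21)
W(z) = -435 (W(z) = 6 - 1*(-21)² = 6 - 1*441 = 6 - 441 = -435)
(-218881 + W(-234))/(-933543) = (-218881 - 435)/(-933543) = -219316*(-1/933543) = 219316/933543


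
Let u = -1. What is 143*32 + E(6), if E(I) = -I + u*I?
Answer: 4564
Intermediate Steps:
E(I) = -2*I (E(I) = -I - I = -2*I)
143*32 + E(6) = 143*32 - 2*6 = 4576 - 12 = 4564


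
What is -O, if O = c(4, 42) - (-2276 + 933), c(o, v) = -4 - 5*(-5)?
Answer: -1364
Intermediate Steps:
c(o, v) = 21 (c(o, v) = -4 + 25 = 21)
O = 1364 (O = 21 - (-2276 + 933) = 21 - 1*(-1343) = 21 + 1343 = 1364)
-O = -1*1364 = -1364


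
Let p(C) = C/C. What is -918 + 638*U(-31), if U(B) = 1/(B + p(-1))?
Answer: -14089/15 ≈ -939.27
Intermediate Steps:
p(C) = 1
U(B) = 1/(1 + B) (U(B) = 1/(B + 1) = 1/(1 + B))
-918 + 638*U(-31) = -918 + 638/(1 - 31) = -918 + 638/(-30) = -918 + 638*(-1/30) = -918 - 319/15 = -14089/15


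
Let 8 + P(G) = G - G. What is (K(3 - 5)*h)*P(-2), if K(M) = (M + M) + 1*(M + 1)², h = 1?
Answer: 24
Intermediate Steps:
P(G) = -8 (P(G) = -8 + (G - G) = -8 + 0 = -8)
K(M) = (1 + M)² + 2*M (K(M) = 2*M + 1*(1 + M)² = 2*M + (1 + M)² = (1 + M)² + 2*M)
(K(3 - 5)*h)*P(-2) = (((1 + (3 - 5))² + 2*(3 - 5))*1)*(-8) = (((1 - 2)² + 2*(-2))*1)*(-8) = (((-1)² - 4)*1)*(-8) = ((1 - 4)*1)*(-8) = -3*1*(-8) = -3*(-8) = 24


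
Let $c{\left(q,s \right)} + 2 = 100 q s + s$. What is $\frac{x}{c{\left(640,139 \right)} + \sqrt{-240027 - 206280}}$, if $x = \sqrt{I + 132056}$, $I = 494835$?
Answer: $\frac{2965379 \sqrt{626891}}{26380417989692} - \frac{i \sqrt{279785841537}}{79141253969076} \approx 8.9001 \cdot 10^{-5} - 6.6836 \cdot 10^{-9} i$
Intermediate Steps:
$c{\left(q,s \right)} = -2 + s + 100 q s$ ($c{\left(q,s \right)} = -2 + \left(100 q s + s\right) = -2 + \left(s + 100 q s\right) = -2 + s + 100 q s$)
$x = \sqrt{626891}$ ($x = \sqrt{494835 + 132056} = \sqrt{626891} \approx 791.76$)
$\frac{x}{c{\left(640,139 \right)} + \sqrt{-240027 - 206280}} = \frac{\sqrt{626891}}{\left(-2 + 139 + 100 \cdot 640 \cdot 139\right) + \sqrt{-240027 - 206280}} = \frac{\sqrt{626891}}{\left(-2 + 139 + 8896000\right) + \sqrt{-446307}} = \frac{\sqrt{626891}}{8896137 + i \sqrt{446307}}$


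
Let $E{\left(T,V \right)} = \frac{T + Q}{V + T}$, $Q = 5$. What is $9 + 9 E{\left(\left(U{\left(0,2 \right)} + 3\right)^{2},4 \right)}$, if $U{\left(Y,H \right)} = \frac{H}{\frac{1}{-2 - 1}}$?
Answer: $\frac{243}{13} \approx 18.692$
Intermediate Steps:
$U{\left(Y,H \right)} = - 3 H$ ($U{\left(Y,H \right)} = \frac{H}{\frac{1}{-3}} = \frac{H}{- \frac{1}{3}} = H \left(-3\right) = - 3 H$)
$E{\left(T,V \right)} = \frac{5 + T}{T + V}$ ($E{\left(T,V \right)} = \frac{T + 5}{V + T} = \frac{5 + T}{T + V}$)
$9 + 9 E{\left(\left(U{\left(0,2 \right)} + 3\right)^{2},4 \right)} = 9 + 9 \frac{5 + \left(\left(-3\right) 2 + 3\right)^{2}}{\left(\left(-3\right) 2 + 3\right)^{2} + 4} = 9 + 9 \frac{5 + \left(-6 + 3\right)^{2}}{\left(-6 + 3\right)^{2} + 4} = 9 + 9 \frac{5 + \left(-3\right)^{2}}{\left(-3\right)^{2} + 4} = 9 + 9 \frac{5 + 9}{9 + 4} = 9 + 9 \cdot \frac{1}{13} \cdot 14 = 9 + 9 \cdot \frac{14}{13} = 9 + \frac{126}{13} = \frac{243}{13}$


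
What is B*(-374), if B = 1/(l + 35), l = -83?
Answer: 187/24 ≈ 7.7917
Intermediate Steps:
B = -1/48 (B = 1/(-83 + 35) = 1/(-48) = -1/48 ≈ -0.020833)
B*(-374) = -1/48*(-374) = 187/24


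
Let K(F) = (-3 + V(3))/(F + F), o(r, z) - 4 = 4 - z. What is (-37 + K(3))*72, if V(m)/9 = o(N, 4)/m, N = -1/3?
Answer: -2556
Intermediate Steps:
N = -⅓ (N = -1*⅓ = -⅓ ≈ -0.33333)
o(r, z) = 8 - z (o(r, z) = 4 + (4 - z) = 8 - z)
V(m) = 36/m (V(m) = 9*((8 - 1*4)/m) = 9*((8 - 4)/m) = 9*(4/m) = 36/m)
K(F) = 9/(2*F) (K(F) = (-3 + 36/3)/(F + F) = (-3 + 36*(⅓))/((2*F)) = (-3 + 12)*(1/(2*F)) = 9*(1/(2*F)) = 9/(2*F))
(-37 + K(3))*72 = (-37 + (9/2)/3)*72 = (-37 + (9/2)*(⅓))*72 = (-37 + 3/2)*72 = -71/2*72 = -2556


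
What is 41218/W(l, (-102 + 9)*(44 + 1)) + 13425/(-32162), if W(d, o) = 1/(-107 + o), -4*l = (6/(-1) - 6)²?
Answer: -5689704045697/32162 ≈ -1.7691e+8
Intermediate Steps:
l = -36 (l = -(6/(-1) - 6)²/4 = -(6*(-1) - 6)²/4 = -(-6 - 6)²/4 = -¼*(-12)² = -¼*144 = -36)
41218/W(l, (-102 + 9)*(44 + 1)) + 13425/(-32162) = 41218/(1/(-107 + (-102 + 9)*(44 + 1))) + 13425/(-32162) = 41218/(1/(-107 - 93*45)) + 13425*(-1/32162) = 41218/(1/(-107 - 4185)) - 13425/32162 = 41218/(1/(-4292)) - 13425/32162 = 41218/(-1/4292) - 13425/32162 = 41218*(-4292) - 13425/32162 = -176907656 - 13425/32162 = -5689704045697/32162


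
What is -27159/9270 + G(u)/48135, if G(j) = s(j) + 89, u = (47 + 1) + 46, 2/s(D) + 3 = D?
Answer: -2641979201/902338710 ≈ -2.9279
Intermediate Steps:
s(D) = 2/(-3 + D)
u = 94 (u = 48 + 46 = 94)
G(j) = 89 + 2/(-3 + j) (G(j) = 2/(-3 + j) + 89 = 89 + 2/(-3 + j))
-27159/9270 + G(u)/48135 = -27159/9270 + ((-265 + 89*94)/(-3 + 94))/48135 = -27159*1/9270 + ((-265 + 8366)/91)*(1/48135) = -9053/3090 + ((1/91)*8101)*(1/48135) = -9053/3090 + (8101/91)*(1/48135) = -9053/3090 + 8101/4380285 = -2641979201/902338710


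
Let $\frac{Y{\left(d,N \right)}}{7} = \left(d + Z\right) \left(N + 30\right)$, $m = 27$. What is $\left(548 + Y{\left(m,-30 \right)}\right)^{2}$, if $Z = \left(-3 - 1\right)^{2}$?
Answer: $300304$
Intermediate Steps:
$Z = 16$ ($Z = \left(-4\right)^{2} = 16$)
$Y{\left(d,N \right)} = 7 \left(16 + d\right) \left(30 + N\right)$ ($Y{\left(d,N \right)} = 7 \left(d + 16\right) \left(N + 30\right) = 7 \left(16 + d\right) \left(30 + N\right)$)
$\left(548 + Y{\left(m,-30 \right)}\right)^{2} = \left(548 + \left(3360 + 112 \left(-30\right) + 210 \cdot 27 + 7 \left(-30\right) 27\right)\right)^{2} = \left(548 + \left(3360 - 3360 + 5670 - 5670\right)\right)^{2} = \left(548 + 0\right)^{2} = 548^{2} = 300304$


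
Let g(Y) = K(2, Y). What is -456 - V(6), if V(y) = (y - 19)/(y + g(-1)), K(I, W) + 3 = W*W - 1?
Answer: -1355/3 ≈ -451.67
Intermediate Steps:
K(I, W) = -4 + W**2 (K(I, W) = -3 + (W*W - 1) = -3 + (W**2 - 1) = -3 + (-1 + W**2) = -4 + W**2)
g(Y) = -4 + Y**2
V(y) = (-19 + y)/(-3 + y) (V(y) = (y - 19)/(y + (-4 + (-1)**2)) = (-19 + y)/(y + (-4 + 1)) = (-19 + y)/(y - 3) = (-19 + y)/(-3 + y))
-456 - V(6) = -456 - (-19 + 6)/(-3 + 6) = -456 - (-13)/3 = -456 - 1*(-13/3) = -456 + 13/3 = -1355/3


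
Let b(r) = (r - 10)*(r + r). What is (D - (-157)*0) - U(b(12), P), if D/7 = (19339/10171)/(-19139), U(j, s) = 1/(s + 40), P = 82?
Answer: -30168325/3392693974 ≈ -0.0088921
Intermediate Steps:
b(r) = 2*r*(-10 + r) (b(r) = (-10 + r)*(2*r) = 2*r*(-10 + r))
U(j, s) = 1/(40 + s)
D = -19339/27808967 (D = 7*((19339/10171)/(-19139)) = 7*((19339*(1/10171))*(-1/19139)) = 7*((19339/10171)*(-1/19139)) = 7*(-19339/194662769) = -19339/27808967 ≈ -0.00069542)
(D - (-157)*0) - U(b(12), P) = (-19339/27808967 - (-157)*0) - 1/(40 + 82) = (-19339/27808967 - 1*0) - 1/122 = (-19339/27808967 + 0) - 1*1/122 = -19339/27808967 - 1/122 = -30168325/3392693974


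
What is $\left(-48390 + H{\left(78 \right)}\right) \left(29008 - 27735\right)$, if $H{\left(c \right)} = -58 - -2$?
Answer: $-61671758$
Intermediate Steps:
$H{\left(c \right)} = -56$ ($H{\left(c \right)} = -58 + 2 = -56$)
$\left(-48390 + H{\left(78 \right)}\right) \left(29008 - 27735\right) = \left(-48390 - 56\right) \left(29008 - 27735\right) = \left(-48446\right) 1273 = -61671758$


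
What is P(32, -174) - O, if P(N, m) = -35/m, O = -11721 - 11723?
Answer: 4079291/174 ≈ 23444.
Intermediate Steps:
O = -23444
P(32, -174) - O = -35/(-174) - 1*(-23444) = -35*(-1/174) + 23444 = 35/174 + 23444 = 4079291/174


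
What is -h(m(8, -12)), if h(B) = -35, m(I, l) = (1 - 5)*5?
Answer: 35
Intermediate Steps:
m(I, l) = -20 (m(I, l) = -4*5 = -20)
-h(m(8, -12)) = -1*(-35) = 35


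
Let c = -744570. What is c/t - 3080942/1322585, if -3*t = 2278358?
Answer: -2032608756443/1506661057715 ≈ -1.3491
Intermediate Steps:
t = -2278358/3 (t = -1/3*2278358 = -2278358/3 ≈ -7.5945e+5)
c/t - 3080942/1322585 = -744570/(-2278358/3) - 3080942/1322585 = -744570*(-3/2278358) - 3080942*1/1322585 = 1116855/1139179 - 3080942/1322585 = -2032608756443/1506661057715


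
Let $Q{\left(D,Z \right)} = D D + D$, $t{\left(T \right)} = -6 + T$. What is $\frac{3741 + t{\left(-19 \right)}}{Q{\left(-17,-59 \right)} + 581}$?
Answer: $\frac{3716}{853} \approx 4.3564$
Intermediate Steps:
$Q{\left(D,Z \right)} = D + D^{2}$ ($Q{\left(D,Z \right)} = D^{2} + D = D + D^{2}$)
$\frac{3741 + t{\left(-19 \right)}}{Q{\left(-17,-59 \right)} + 581} = \frac{3741 - 25}{- 17 \left(1 - 17\right) + 581} = \frac{3741 - 25}{\left(-17\right) \left(-16\right) + 581} = \frac{3716}{272 + 581} = \frac{3716}{853}$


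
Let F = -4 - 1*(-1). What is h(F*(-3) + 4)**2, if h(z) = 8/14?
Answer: 16/49 ≈ 0.32653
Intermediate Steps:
F = -3 (F = -4 + 1 = -3)
h(z) = 4/7 (h(z) = 8*(1/14) = 4/7)
h(F*(-3) + 4)**2 = (4/7)**2 = 16/49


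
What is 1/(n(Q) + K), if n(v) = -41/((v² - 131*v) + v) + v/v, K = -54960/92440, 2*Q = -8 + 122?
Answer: 9616071/3993608 ≈ 2.4079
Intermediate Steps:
Q = 57 (Q = (-8 + 122)/2 = (½)*114 = 57)
K = -1374/2311 (K = -54960*1/92440 = -1374/2311 ≈ -0.59455)
n(v) = 1 - 41/(v² - 130*v) (n(v) = -41/(v² - 130*v) + 1 = 1 - 41/(v² - 130*v))
1/(n(Q) + K) = 1/((-41 + 57² - 130*57)/(57*(-130 + 57)) - 1374/2311) = 1/((1/57)*(-41 + 3249 - 7410)/(-73) - 1374/2311) = 1/((1/57)*(-1/73)*(-4202) - 1374/2311) = 1/(4202/4161 - 1374/2311) = 1/(3993608/9616071) = 9616071/3993608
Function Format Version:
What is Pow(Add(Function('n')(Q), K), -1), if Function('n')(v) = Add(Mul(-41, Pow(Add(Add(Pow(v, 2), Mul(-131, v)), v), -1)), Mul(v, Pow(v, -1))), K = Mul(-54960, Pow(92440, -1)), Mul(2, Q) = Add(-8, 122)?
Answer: Rational(9616071, 3993608) ≈ 2.4079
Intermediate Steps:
Q = 57 (Q = Mul(Rational(1, 2), Add(-8, 122)) = Mul(Rational(1, 2), 114) = 57)
K = Rational(-1374, 2311) (K = Mul(-54960, Rational(1, 92440)) = Rational(-1374, 2311) ≈ -0.59455)
Function('n')(v) = Add(1, Mul(-41, Pow(Add(Pow(v, 2), Mul(-130, v)), -1))) (Function('n')(v) = Add(Mul(-41, Pow(Add(Pow(v, 2), Mul(-130, v)), -1)), 1) = Add(1, Mul(-41, Pow(Add(Pow(v, 2), Mul(-130, v)), -1))))
Pow(Add(Function('n')(Q), K), -1) = Pow(Add(Mul(Pow(57, -1), Pow(Add(-130, 57), -1), Add(-41, Pow(57, 2), Mul(-130, 57))), Rational(-1374, 2311)), -1) = Pow(Add(Mul(Rational(1, 57), Pow(-73, -1), Add(-41, 3249, -7410)), Rational(-1374, 2311)), -1) = Pow(Add(Mul(Rational(1, 57), Rational(-1, 73), -4202), Rational(-1374, 2311)), -1) = Pow(Add(Rational(4202, 4161), Rational(-1374, 2311)), -1) = Pow(Rational(3993608, 9616071), -1) = Rational(9616071, 3993608)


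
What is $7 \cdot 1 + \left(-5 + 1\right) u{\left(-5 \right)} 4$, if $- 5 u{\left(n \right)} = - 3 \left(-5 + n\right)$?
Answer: $103$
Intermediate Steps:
$u{\left(n \right)} = -3 + \frac{3 n}{5}$ ($u{\left(n \right)} = - \frac{\left(-3\right) \left(-5 + n\right)}{5} = - \frac{15 - 3 n}{5} = -3 + \frac{3 n}{5}$)
$7 \cdot 1 + \left(-5 + 1\right) u{\left(-5 \right)} 4 = 7 \cdot 1 + \left(-5 + 1\right) \left(-3 + \frac{3}{5} \left(-5\right)\right) 4 = 7 + - 4 \left(-3 - 3\right) 4 = 7 + \left(-4\right) \left(-6\right) 4 = 7 + 24 \cdot 4 = 7 + 96 = 103$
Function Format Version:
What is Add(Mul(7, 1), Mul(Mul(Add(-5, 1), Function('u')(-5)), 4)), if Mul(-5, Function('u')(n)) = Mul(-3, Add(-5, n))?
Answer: 103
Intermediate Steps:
Function('u')(n) = Add(-3, Mul(Rational(3, 5), n)) (Function('u')(n) = Mul(Rational(-1, 5), Mul(-3, Add(-5, n))) = Mul(Rational(-1, 5), Add(15, Mul(-3, n))) = Add(-3, Mul(Rational(3, 5), n)))
Add(Mul(7, 1), Mul(Mul(Add(-5, 1), Function('u')(-5)), 4)) = Add(Mul(7, 1), Mul(Mul(Add(-5, 1), Add(-3, Mul(Rational(3, 5), -5))), 4)) = Add(7, Mul(Mul(-4, Add(-3, -3)), 4)) = Add(7, Mul(Mul(-4, -6), 4)) = Add(7, Mul(24, 4)) = Add(7, 96) = 103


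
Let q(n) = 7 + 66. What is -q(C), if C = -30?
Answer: -73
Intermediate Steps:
q(n) = 73
-q(C) = -1*73 = -73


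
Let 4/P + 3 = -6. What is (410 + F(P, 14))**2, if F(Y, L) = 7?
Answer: 173889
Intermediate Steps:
P = -4/9 (P = 4/(-3 - 6) = 4/(-9) = 4*(-1/9) = -4/9 ≈ -0.44444)
(410 + F(P, 14))**2 = (410 + 7)**2 = 417**2 = 173889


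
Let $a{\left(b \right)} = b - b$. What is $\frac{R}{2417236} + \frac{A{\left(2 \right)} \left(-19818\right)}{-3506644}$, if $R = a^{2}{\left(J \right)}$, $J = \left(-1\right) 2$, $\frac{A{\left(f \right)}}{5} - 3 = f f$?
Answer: $\frac{346815}{1753322} \approx 0.1978$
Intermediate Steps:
$A{\left(f \right)} = 15 + 5 f^{2}$ ($A{\left(f \right)} = 15 + 5 f f = 15 + 5 f^{2}$)
$J = -2$
$a{\left(b \right)} = 0$
$R = 0$ ($R = 0^{2} = 0$)
$\frac{R}{2417236} + \frac{A{\left(2 \right)} \left(-19818\right)}{-3506644} = \frac{0}{2417236} + \frac{\left(15 + 5 \cdot 2^{2}\right) \left(-19818\right)}{-3506644} = 0 \cdot \frac{1}{2417236} + \left(15 + 5 \cdot 4\right) \left(-19818\right) \left(- \frac{1}{3506644}\right) = 0 + \left(15 + 20\right) \left(-19818\right) \left(- \frac{1}{3506644}\right) = 0 + 35 \left(-19818\right) \left(- \frac{1}{3506644}\right) = 0 - - \frac{346815}{1753322} = 0 + \frac{346815}{1753322} = \frac{346815}{1753322}$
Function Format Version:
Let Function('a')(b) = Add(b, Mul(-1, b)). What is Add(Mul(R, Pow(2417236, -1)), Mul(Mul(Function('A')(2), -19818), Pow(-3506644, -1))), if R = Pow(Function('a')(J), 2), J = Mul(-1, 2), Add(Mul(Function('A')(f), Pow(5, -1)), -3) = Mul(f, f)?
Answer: Rational(346815, 1753322) ≈ 0.19780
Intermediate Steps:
Function('A')(f) = Add(15, Mul(5, Pow(f, 2))) (Function('A')(f) = Add(15, Mul(5, Mul(f, f))) = Add(15, Mul(5, Pow(f, 2))))
J = -2
Function('a')(b) = 0
R = 0 (R = Pow(0, 2) = 0)
Add(Mul(R, Pow(2417236, -1)), Mul(Mul(Function('A')(2), -19818), Pow(-3506644, -1))) = Add(Mul(0, Pow(2417236, -1)), Mul(Mul(Add(15, Mul(5, Pow(2, 2))), -19818), Pow(-3506644, -1))) = Add(Mul(0, Rational(1, 2417236)), Mul(Mul(Add(15, Mul(5, 4)), -19818), Rational(-1, 3506644))) = Add(0, Mul(Mul(Add(15, 20), -19818), Rational(-1, 3506644))) = Add(0, Mul(Mul(35, -19818), Rational(-1, 3506644))) = Add(0, Mul(-693630, Rational(-1, 3506644))) = Add(0, Rational(346815, 1753322)) = Rational(346815, 1753322)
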